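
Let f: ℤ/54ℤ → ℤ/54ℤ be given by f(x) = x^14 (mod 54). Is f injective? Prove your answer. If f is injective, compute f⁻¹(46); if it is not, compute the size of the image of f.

20

f(0) = 0^14 = 0.
f(6): Repeated squaring mod 54: 6^1 ≡ 6, 6^2 ≡ 6² = 36, 6^4 ≡ 36² = 1296 ≡ 0, 6^8 ≡ 0² = 0. Since 14 = 8 + 4 + 2, 6^14 ≡ 0·0·36: 0·0 = 0, then 0·36 = 0. So 6^14 ≡ 0 (mod 54).
So f(0) = f(6) = 0 while 0 ≠ 6, hence f is not injective.
Since f is not injective, we determine |image(f)|. Computing x^14 mod 54 for each x (by repeated squaring, reducing mod 54 at every step), the values f(0), f(1), …, f(53) are: 0, 1, 22, 27, 52, 7, 0, 13, 10, 27, 46, 31, 0, 43, 16, 27, 4, 19, 0, 37, 40, 27, 34, 25, 0, 49, 28, 27, 28, 49, 0, 25, 34, 27, 40, 37, 0, 19, 4, 27, 16, 43, 0, 31, 46, 27, 10, 13, 0, 7, 52, 27, 22, 1.
The distinct values are {0, 1, 4, 7, 10, 13, 16, 19, 22, 25, 27, 28, 31, 34, 37, 40, 43, 46, 49, 52}; there are 20 of them.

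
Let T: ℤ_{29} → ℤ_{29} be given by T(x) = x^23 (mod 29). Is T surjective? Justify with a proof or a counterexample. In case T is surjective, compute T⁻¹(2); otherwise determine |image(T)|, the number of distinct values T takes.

Since 29 is prime, the nonzero elements of ℤ_{29} form a cyclic group of order 28.
As gcd(23, 28) = 1, raising to the 23rd power is a bijection on this group: if s^23 ≡ t^23 then (st^{−1})^23 = 1, and the only element of order dividing gcd(23, 28) = 1 is 1, so s = t.
With T(0) = 0 this makes T injective on all of ℤ_{29}, hence bijective (finite equal-size domain and codomain). In particular T is surjective.
Since T is surjective, we find the preimage of 2. The inverse of x ↦ x^23 on (ℤ_{29})^× is x ↦ x^11, because 23·11 = 253 = 9·28 + 1 ≡ 1 (mod 28) and x^{28} = 1 for x ≠ 0 (Fermat). So T⁻¹(2) = 2^11 mod 29.
Repeated squaring mod 29: 2^1 ≡ 2, 2^2 ≡ 2² = 4, 2^4 ≡ 4² = 16, 2^8 ≡ 16² = 256 ≡ 24. Since 11 = 8 + 2 + 1, 2^11 ≡ 24·4·2: 24·4 = 96 ≡ 9, then 9·2 = 18. So 2^11 ≡ 18 (mod 29).
Hence T⁻¹(2) = 18.

18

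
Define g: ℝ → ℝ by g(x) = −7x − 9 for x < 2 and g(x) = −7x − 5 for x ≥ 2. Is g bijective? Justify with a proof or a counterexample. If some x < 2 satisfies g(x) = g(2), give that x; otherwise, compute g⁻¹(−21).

Both pieces are strictly decreasing (slopes −7 and −7), so each is injective on its own interval.
The left piece maps (−∞, 2) onto (−23, ∞); the right piece maps [2, ∞) onto (−∞, −19].
These images overlap. In particular g(2) = −19 (right piece), and solving −7x − 9 = −19 on the left piece gives x = 10/7 < 2.
So g(10/7) = g(2) with 10/7 ≠ 2, and g is not injective, hence not bijective. This x = 10/7 is the requested value below 2.

10/7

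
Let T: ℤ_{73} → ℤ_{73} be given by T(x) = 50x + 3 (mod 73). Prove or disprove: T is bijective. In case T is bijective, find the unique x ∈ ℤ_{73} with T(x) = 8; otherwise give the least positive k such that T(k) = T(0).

Recall: T is injective when T(x_1) = T(x_2) forces x_1 = x_2.
Suppose T(x_1) = T(x_2) in ℤ_{73}. Then 50x_1 + 3 ≡ 50x_2 + 3 (mod 73), so 50(x_1 − x_2) ≡ 0 (mod 73).
Since gcd(50, 73) = 1, 50 is invertible modulo 73, so x_1 − x_2 ≡ 0 (mod 73), i.e. x_1 = x_2.
We now compute 50⁻¹ mod 73 explicitly. Euclid's algorithm: 73 = 1·50 + 23, 50 = 2·23 + 4, 23 = 5·4 + 3, 4 = 1·3 + 1; back-substituting gives 1 = 19·50 − 13·73, so 50⁻¹ ≡ 19 (mod 73).
Then y ↦ 19(y − 3) is a two-sided inverse to T, so every y ∈ ℤ_{73} has a preimage.
Thus T is bijective.
Since T is bijective, we find T⁻¹(8): we need 50x ≡ 8 − 3 ≡ 5 (mod 73). Using 50⁻¹ = 19: x ≡ 19·5 = 95 = 1·73 + 22, so x = 22.
Check: T(22) = 50·22 + 3 = 1103 = 15·73 + 8 ≡ 8 (mod 73).

22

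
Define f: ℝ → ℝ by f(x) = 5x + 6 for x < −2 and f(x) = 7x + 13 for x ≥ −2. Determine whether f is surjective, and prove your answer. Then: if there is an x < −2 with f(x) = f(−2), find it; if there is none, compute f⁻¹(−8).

-14/5

Both pieces are strictly increasing (slopes 5 and 7), so each is injective on its own interval.
The left piece maps (−∞, −2) onto (−∞, −4); the right piece maps [−2, ∞) onto [−1, ∞).
The union (−∞, −4) ∪ [−1, ∞) omits the interval between −4 and −1; in particular −4 has no preimage. So f is not surjective.
Because the two images are disjoint, no x < −2 has f(x) = f(−2), so we compute f⁻¹(−8): −8 lies in (−∞, −4), so solve 5x + 6 = −8: x = (−8 − 6)/5 = −14/5.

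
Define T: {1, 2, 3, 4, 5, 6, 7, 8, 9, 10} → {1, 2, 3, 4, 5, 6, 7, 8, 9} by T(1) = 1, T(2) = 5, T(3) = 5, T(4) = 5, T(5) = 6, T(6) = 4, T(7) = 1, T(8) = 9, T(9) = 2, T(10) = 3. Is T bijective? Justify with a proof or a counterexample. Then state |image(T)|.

T(2) = 5 = T(3) with 2 ≠ 3, so T is not injective, hence not bijective.
The image of T is {1, 2, 3, 4, 5, 6, 9}, which has 7 elements.

7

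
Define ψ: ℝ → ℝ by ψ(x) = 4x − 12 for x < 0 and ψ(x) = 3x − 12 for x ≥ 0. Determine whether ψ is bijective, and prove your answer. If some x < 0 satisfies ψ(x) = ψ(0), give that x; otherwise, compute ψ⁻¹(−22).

Both pieces are strictly increasing (slopes 4 and 3), so each is injective on its own interval.
The left piece maps (−∞, 0) onto (−∞, −12); the right piece maps [0, ∞) onto [−12, ∞).
Since −12 = −12, the images partition ℝ: ψ is injective and surjective, hence bijective.
Because the two images are disjoint, no x < 0 has ψ(x) = ψ(0), so we compute ψ⁻¹(−22): −22 lies in (−∞, −12), so solve 4x − 12 = −22: x = (−22 + 12)/4 = −5/2.

-5/2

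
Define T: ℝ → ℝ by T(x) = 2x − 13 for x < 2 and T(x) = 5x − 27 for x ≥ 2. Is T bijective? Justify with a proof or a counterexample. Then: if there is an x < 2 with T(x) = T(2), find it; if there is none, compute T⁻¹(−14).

Both pieces are strictly increasing (slopes 2 and 5), so each is injective on its own interval.
The left piece maps (−∞, 2) onto (−∞, −9); the right piece maps [2, ∞) onto [−17, ∞).
These images overlap. In particular T(2) = −17 (right piece), and solving 2x − 13 = −17 on the left piece gives x = −2 < 2.
So T(−2) = T(2) with −2 ≠ 2, and T is not injective, hence not bijective. This x = −2 is the requested value below 2.

-2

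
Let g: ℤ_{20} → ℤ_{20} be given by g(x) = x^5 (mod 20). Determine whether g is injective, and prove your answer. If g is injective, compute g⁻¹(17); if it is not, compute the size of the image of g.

15

g(0) = 0^5 = 0.
g(10): Repeated squaring mod 20: 10^1 ≡ 10, 10^2 ≡ 10² = 100 ≡ 0, 10^4 ≡ 0² = 0. Since 5 = 4 + 1, 10^5 ≡ 0·10: 0·10 = 0. So 10^5 ≡ 0 (mod 20).
So g(0) = g(10) = 0 while 0 ≠ 10, therefore g is not injective.
Since g is not injective, we determine |image(g)|. Computing x^5 mod 20 for each x (by repeated squaring, reducing mod 20 at every step), the values g(0), g(1), …, g(19) are: 0, 1, 12, 3, 4, 5, 16, 7, 8, 9, 0, 11, 12, 13, 4, 15, 16, 17, 8, 19.
The distinct values are {0, 1, 3, 4, 5, 7, 8, 9, 11, 12, 13, 15, 16, 17, 19}; there are 15 of them.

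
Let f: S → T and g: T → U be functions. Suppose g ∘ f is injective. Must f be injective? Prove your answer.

Suppose f(s) = f(t). Applying g: (g ∘ f)(s) = (g ∘ f)(t). Since g ∘ f is injective, s = t. Hence f is injective.

injective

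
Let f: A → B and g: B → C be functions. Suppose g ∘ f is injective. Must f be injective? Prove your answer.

Suppose f(s) = f(t). Applying g: (g ∘ f)(s) = (g ∘ f)(t). Since g ∘ f is injective, s = t. Therefore f is injective.

injective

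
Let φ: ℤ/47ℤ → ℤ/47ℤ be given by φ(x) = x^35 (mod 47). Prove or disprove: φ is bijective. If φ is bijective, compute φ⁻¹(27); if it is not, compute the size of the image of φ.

24

Since 47 is prime, the nonzero elements of ℤ/47ℤ form a cyclic group of order 46.
As gcd(35, 46) = 1, raising to the 35th power is a bijection on this group: if s^35 ≡ t^35 then (st^{−1})^35 = 1, and the only element of order dividing gcd(35, 46) = 1 is 1, so s = t.
With φ(0) = 0 this makes φ injective on all of ℤ/47ℤ, hence bijective (finite equal-size domain and codomain). In particular φ is bijective.
Since φ is bijective, we find the preimage of 27. The inverse of x ↦ x^35 on (ℤ/47ℤ)^× is x ↦ x^25, because 35·25 = 875 = 19·46 + 1 ≡ 1 (mod 46) and x^{46} = 1 for x ≠ 0 (Fermat). So φ⁻¹(27) = 27^25 mod 47.
Repeated squaring mod 47: 27^1 ≡ 27, 27^2 ≡ 27² = 729 ≡ 24, 27^4 ≡ 24² = 576 ≡ 12, 27^8 ≡ 12² = 144 ≡ 3, 27^16 ≡ 3² = 9. Since 25 = 16 + 8 + 1, 27^25 ≡ 9·3·27: 9·3 = 27, then 27·27 = 729 ≡ 24. So 27^25 ≡ 24 (mod 47).
Hence φ⁻¹(27) = 24.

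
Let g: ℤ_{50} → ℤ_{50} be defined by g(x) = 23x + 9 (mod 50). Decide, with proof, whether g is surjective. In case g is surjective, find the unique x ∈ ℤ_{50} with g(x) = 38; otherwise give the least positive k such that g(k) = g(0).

By definition, surjectivity means every element of the codomain has a preimage under g.
Since gcd(23, 50) = 1, 23 is invertible modulo 50. Euclid's algorithm: 50 = 2·23 + 4, 23 = 5·4 + 3, 4 = 1·3 + 1; back-substituting gives 1 = 37·23 − 17·50, so 23⁻¹ ≡ 37 (mod 50).
For any y ∈ ℤ_{50}, x = 37(y − 9) mod 50 satisfies g(x) = 23·37(y − 9) + 9 ≡ y (since 23·37 ≡ 1 mod 50). So every y has a preimage.
Thus g is surjective.
Since g is surjective, we compute g⁻¹(38): solve 23x + 9 ≡ 38 (mod 50), i.e. 23x ≡ 29 (mod 50).
Multiplying by 23⁻¹ = 37 gives x ≡ 37·29 = 1073 = 21·50 + 23 ≡ 23 (mod 50).
Check: g(23) = 23·23 + 9 = 538 = 10·50 + 38 ≡ 38 (mod 50).

23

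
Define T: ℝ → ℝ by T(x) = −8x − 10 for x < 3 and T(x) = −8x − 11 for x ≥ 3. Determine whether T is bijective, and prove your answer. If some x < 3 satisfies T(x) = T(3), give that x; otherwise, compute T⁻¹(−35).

3

Both pieces are strictly decreasing (slopes −8 and −8), so each is injective on its own interval.
The left piece maps (−∞, 3) onto (−34, ∞); the right piece maps [3, ∞) onto (−∞, −35].
The images leave a gap (−34 has no preimage), so T is not surjective, hence not bijective.
Because the two images are disjoint, no x < 3 has T(x) = T(3), so we compute T⁻¹(−35): −35 lies in (−∞, −35], so solve −8x − 11 = −35: x = (−35 + 11)/(−8) = 3.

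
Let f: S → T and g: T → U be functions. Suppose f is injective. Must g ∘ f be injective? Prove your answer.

not injective

No. Take S = T = U = {0, 1}, f = identity (injective), and g(x) = 0 for every x.
Then (g ∘ f)(0) = 0 = (g ∘ f)(1) with 0 ≠ 1, so g ∘ f is not injective.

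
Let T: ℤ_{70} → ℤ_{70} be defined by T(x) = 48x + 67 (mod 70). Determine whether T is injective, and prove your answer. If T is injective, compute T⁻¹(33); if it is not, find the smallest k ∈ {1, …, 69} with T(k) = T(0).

35

We have gcd(48, 70) = 2 > 1. Taking x_1 = 0 and x_2 = 35: T(0) = 67 and T(35) = 48·35 + 67 = 1747 ≡ 67 (mod 70).
So T(0) = T(35) while 0 ≠ 35, therefore T is not injective.
Since T is not injective, we find the least positive k with T(k) = T(0): this means 48k ≡ 0 (mod 70), i.e. 70 ∣ 48k. Since gcd(48, 70) = 2, dividing through by 2 this holds exactly when 35 ∣ 24k, and as gcd(24, 35) = 1, exactly when 35 ∣ k.
The smallest positive such k is 35.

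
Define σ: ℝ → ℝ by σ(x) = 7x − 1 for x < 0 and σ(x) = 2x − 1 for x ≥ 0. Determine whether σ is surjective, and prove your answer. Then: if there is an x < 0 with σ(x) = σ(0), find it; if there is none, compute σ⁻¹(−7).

-6/7

Both pieces are strictly increasing (slopes 7 and 2), so each is injective on its own interval.
The left piece maps (−∞, 0) onto (−∞, −1); the right piece maps [0, ∞) onto [−1, ∞).
These images together cover ℝ, so σ is surjective.
Because the two images are disjoint, no x < 0 has σ(x) = σ(0), so we compute σ⁻¹(−7): −7 lies in (−∞, −1), so solve 7x − 1 = −7: x = (−7 + 1)/7 = −6/7.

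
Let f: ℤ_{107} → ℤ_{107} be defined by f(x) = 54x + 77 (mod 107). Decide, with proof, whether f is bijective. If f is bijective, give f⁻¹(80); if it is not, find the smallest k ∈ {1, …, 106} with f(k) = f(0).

Suppose f(x_1) = f(x_2) in ℤ_{107}. Then 54x_1 + 77 ≡ 54x_2 + 77 (mod 107), hence 54(x_1 − x_2) ≡ 0 (mod 107).
Since gcd(54, 107) = 1, 54 is invertible modulo 107, hence x_1 − x_2 ≡ 0 (mod 107), i.e. x_1 = x_2.
We now compute 54⁻¹ mod 107 explicitly. Euclid's algorithm: 107 = 1·54 + 53, 54 = 1·53 + 1; back-substituting gives 1 = 2·54 − 1·107, so 54⁻¹ ≡ 2 (mod 107).
For any y ∈ ℤ_{107}, x = 2(y − 77) mod 107 satisfies f(x) = 54·2(y − 77) + 77 ≡ y (since 54·2 ≡ 1 mod 107). So every y has a preimage.
So f is bijective.
Since f is bijective, we find f⁻¹(80): we need 54x ≡ 80 − 77 ≡ 3 (mod 107). Using 54⁻¹ = 2: x ≡ 2·3 = 6, so x = 6.
Check: f(6) = 54·6 + 77 = 401 = 3·107 + 80 ≡ 80 (mod 107).

6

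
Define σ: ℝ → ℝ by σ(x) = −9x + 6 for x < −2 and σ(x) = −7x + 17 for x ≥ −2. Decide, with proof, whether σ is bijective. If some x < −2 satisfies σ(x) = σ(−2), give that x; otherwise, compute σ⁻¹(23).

-25/9

Both pieces are strictly decreasing (slopes −9 and −7), so each is injective on its own interval.
The left piece maps (−∞, −2) onto (24, ∞); the right piece maps [−2, ∞) onto (−∞, 31].
These images overlap. In particular σ(−2) = 31 (right piece), and solving −9x + 6 = 31 on the left piece gives x = −25/9 < −2.
So σ(−25/9) = σ(−2) with −25/9 ≠ −2, and σ is not injective, hence not bijective. This x = −25/9 is the requested value below −2.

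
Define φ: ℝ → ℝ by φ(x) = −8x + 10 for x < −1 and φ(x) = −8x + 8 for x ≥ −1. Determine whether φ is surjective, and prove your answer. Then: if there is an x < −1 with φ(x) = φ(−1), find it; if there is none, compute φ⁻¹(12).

-1/2

Both pieces are strictly decreasing (slopes −8 and −8), so each is injective on its own interval.
The left piece maps (−∞, −1) onto (18, ∞); the right piece maps [−1, ∞) onto (−∞, 16].
The union (18, ∞) ∪ (−∞, 16] omits the interval between 18 and 16; in particular 18 has no preimage. So φ is not surjective.
Because the two images are disjoint, no x < −1 has φ(x) = φ(−1), so we compute φ⁻¹(12): 12 lies in (−∞, 16], so solve −8x + 8 = 12: x = (12 − 8)/(−8) = −1/2.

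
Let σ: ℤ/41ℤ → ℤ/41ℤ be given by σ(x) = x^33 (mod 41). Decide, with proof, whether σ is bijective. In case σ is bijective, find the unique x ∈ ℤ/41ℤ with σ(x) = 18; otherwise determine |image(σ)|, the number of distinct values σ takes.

Since 41 is prime, the nonzero elements of ℤ/41ℤ form a cyclic group of order 40.
As gcd(33, 40) = 1, raising to the 33rd power is a bijection on this group: if s^33 ≡ t^33 then (st^{−1})^33 = 1, and the only element of order dividing gcd(33, 40) = 1 is 1, so s = t.
With σ(0) = 0 this makes σ injective on all of ℤ/41ℤ, hence bijective (finite equal-size domain and codomain). In particular σ is bijective.
Since σ is bijective, we find the preimage of 18. The inverse of x ↦ x^33 on (ℤ/41ℤ)^× is x ↦ x^17, because 33·17 = 561 = 14·40 + 1 ≡ 1 (mod 40) and x^{40} = 1 for x ≠ 0 (Fermat). So σ⁻¹(18) = 18^17 mod 41.
Repeated squaring mod 41: 18^1 ≡ 18, 18^2 ≡ 18² = 324 ≡ 37, 18^4 ≡ 37² = 1369 ≡ 16, 18^8 ≡ 16² = 256 ≡ 10, 18^16 ≡ 10² = 100 ≡ 18. Since 17 = 16 + 1, 18^17 ≡ 18·18: 18·18 = 324 ≡ 37. So 18^17 ≡ 37 (mod 41).
Hence σ⁻¹(18) = 37.

37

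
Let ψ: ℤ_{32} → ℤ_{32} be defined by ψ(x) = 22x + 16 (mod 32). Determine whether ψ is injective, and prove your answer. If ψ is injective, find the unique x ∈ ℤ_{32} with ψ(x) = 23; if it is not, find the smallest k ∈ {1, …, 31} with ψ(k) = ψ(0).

16

Recall: injectivity means: for all x_1, x_2 in the domain, ψ(x_1) = ψ(x_2) implies x_1 = x_2.
We have gcd(22, 32) = 2 > 1. Taking x_1 = 0 and x_2 = 16: ψ(0) = 16 and ψ(16) = 22·16 + 16 = 368 ≡ 16 (mod 32).
So ψ(0) = ψ(16) while 0 ≠ 16, hence ψ is not injective.
Since ψ is not injective, we find the least positive k with ψ(k) = ψ(0): this means 22k ≡ 0 (mod 32), i.e. 32 ∣ 22k. Since gcd(22, 32) = 2, dividing through by 2 this holds exactly when 16 ∣ 11k, and as gcd(11, 16) = 1, exactly when 16 ∣ k.
The smallest positive such k is 16.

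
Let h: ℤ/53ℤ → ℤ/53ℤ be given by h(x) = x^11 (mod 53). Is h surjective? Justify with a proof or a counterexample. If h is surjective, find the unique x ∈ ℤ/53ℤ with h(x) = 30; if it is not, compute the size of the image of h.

23

Since 53 is prime, the nonzero elements of ℤ/53ℤ form a cyclic group of order 52.
As gcd(11, 52) = 1, raising to the 11th power is a bijection on this group: if u^11 ≡ v^11 then (uv^{−1})^11 = 1, and the only element of order dividing gcd(11, 52) = 1 is 1, so u = v.
With h(0) = 0 this makes h injective on all of ℤ/53ℤ, hence bijective (finite equal-size domain and codomain). In particular h is surjective.
Since h is surjective, we find the preimage of 30. The inverse of x ↦ x^11 on (ℤ/53ℤ)^× is x ↦ x^19, because 11·19 = 209 = 4·52 + 1 ≡ 1 (mod 52) and x^{52} = 1 for x ≠ 0 (Fermat). So h⁻¹(30) = 30^19 mod 53.
Repeated squaring mod 53: 30^1 ≡ 30, 30^2 ≡ 30² = 900 ≡ 52, 30^4 ≡ 52² = 2704 ≡ 1, 30^8 ≡ 1² = 1, 30^16 ≡ 1² = 1. Since 19 = 16 + 2 + 1, 30^19 ≡ 1·52·30: 1·52 = 52, then 52·30 = 1560 ≡ 23. So 30^19 ≡ 23 (mod 53).
Hence h⁻¹(30) = 23.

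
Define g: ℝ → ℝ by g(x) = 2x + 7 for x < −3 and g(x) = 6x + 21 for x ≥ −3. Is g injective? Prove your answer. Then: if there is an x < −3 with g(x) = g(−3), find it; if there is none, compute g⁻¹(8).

Both pieces are strictly increasing (slopes 2 and 6), so each is injective on its own interval.
The left piece maps (−∞, −3) onto (−∞, 1); the right piece maps [−3, ∞) onto [3, ∞).
These images are disjoint, so no value is attained by both pieces. Hence g is injective.
Because the two images are disjoint, no x < −3 has g(x) = g(−3), so we compute g⁻¹(8): 8 lies in [3, ∞), so solve 6x + 21 = 8: x = (8 − 21)/6 = −13/6.

-13/6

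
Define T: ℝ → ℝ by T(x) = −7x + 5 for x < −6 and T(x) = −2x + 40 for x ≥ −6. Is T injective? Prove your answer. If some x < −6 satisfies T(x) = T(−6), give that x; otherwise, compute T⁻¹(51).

-47/7

Both pieces are strictly decreasing (slopes −7 and −2), so each is injective on its own interval.
The left piece maps (−∞, −6) onto (47, ∞); the right piece maps [−6, ∞) onto (−∞, 52].
These images overlap. In particular T(−6) = 52 (right piece), and solving −7x + 5 = 52 on the left piece gives x = −47/7 < −6.
So T(−47/7) = T(−6) with −47/7 ≠ −6, and T is not injective. This x = −47/7 is the requested value below −6.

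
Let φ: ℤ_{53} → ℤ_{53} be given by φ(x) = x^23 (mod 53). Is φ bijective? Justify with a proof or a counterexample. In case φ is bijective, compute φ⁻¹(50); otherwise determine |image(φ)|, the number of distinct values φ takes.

45

Since 53 is prime, the nonzero elements of ℤ_{53} form a cyclic group of order 52.
As gcd(23, 52) = 1, raising to the 23rd power is a bijection on this group: if x_1^23 ≡ x_2^23 then (x_1x_2^{−1})^23 = 1, and the only element of order dividing gcd(23, 52) = 1 is 1, so x_1 = x_2.
With φ(0) = 0 this makes φ injective on all of ℤ_{53}, hence bijective (finite equal-size domain and codomain). In particular φ is bijective.
Since φ is bijective, we find the preimage of 50. The inverse of x ↦ x^23 on (ℤ_{53})^× is x ↦ x^43, because 23·43 = 989 = 19·52 + 1 ≡ 1 (mod 52) and x^{52} = 1 for x ≠ 0 (Fermat). So φ⁻¹(50) = 50^43 mod 53.
Repeated squaring mod 53: 50^1 ≡ 50, 50^2 ≡ 50² = 2500 ≡ 9, 50^4 ≡ 9² = 81 ≡ 28, 50^8 ≡ 28² = 784 ≡ 42, 50^16 ≡ 42² = 1764 ≡ 15, 50^32 ≡ 15² = 225 ≡ 13. Since 43 = 32 + 8 + 2 + 1, 50^43 ≡ 13·42·9·50: 13·42 = 546 ≡ 16, then 16·9 = 144 ≡ 38, then 38·50 = 1900 ≡ 45. So 50^43 ≡ 45 (mod 53).
Hence φ⁻¹(50) = 45.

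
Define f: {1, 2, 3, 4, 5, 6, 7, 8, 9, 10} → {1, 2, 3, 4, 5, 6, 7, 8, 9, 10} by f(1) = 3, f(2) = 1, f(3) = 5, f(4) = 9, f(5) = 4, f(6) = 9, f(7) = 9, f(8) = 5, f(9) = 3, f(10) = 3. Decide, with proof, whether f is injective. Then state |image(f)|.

f(4) = 9 = f(6) with 4 ≠ 6, so f is not injective.
The image of f is {1, 3, 4, 5, 9}, which has 5 elements.

5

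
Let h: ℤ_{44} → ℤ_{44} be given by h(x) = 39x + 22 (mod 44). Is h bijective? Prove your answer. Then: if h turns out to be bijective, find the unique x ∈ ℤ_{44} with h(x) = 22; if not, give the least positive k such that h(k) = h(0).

0

Suppose h(x_1) = h(x_2) in ℤ_{44}. Then 39x_1 + 22 ≡ 39x_2 + 22 (mod 44), hence 39(x_1 − x_2) ≡ 0 (mod 44).
Since gcd(39, 44) = 1, 39 is invertible modulo 44, hence x_1 − x_2 ≡ 0 (mod 44), i.e. x_1 = x_2.
We now compute 39⁻¹ mod 44 explicitly. Euclid's algorithm: 44 = 1·39 + 5, 39 = 7·5 + 4, 5 = 1·4 + 1; back-substituting gives 1 = 35·39 − 31·44, so 39⁻¹ ≡ 35 (mod 44).
Then y ↦ 35(y − 22) is a two-sided inverse to h, so every y ∈ ℤ_{44} has a preimage.
Therefore h is bijective.
Since h is bijective, we compute h⁻¹(22): solve 39x + 22 ≡ 22 (mod 44), i.e. 39x ≡ 0 (mod 44).
Multiplying by 39⁻¹ = 35 gives x ≡ 35·0 = 0 ≡ 0 (mod 44).
Check: h(0) = 39·0 + 22 = 22 ≡ 22 (mod 44).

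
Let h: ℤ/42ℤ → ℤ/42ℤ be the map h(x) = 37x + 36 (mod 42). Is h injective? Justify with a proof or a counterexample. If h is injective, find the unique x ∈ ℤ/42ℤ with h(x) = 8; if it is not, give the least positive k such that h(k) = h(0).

14

Suppose h(u) = h(v) in ℤ/42ℤ. Then 37u + 36 ≡ 37v + 36 (mod 42), so 37(u − v) ≡ 0 (mod 42).
Since gcd(37, 42) = 1, 37 is invertible modulo 42, thus u − v ≡ 0 (mod 42), i.e. u = v.
Hence h is injective.
We now compute 37⁻¹ mod 42 explicitly. Euclid's algorithm: 42 = 1·37 + 5, 37 = 7·5 + 2, 5 = 2·2 + 1; back-substituting gives 1 = 25·37 − 22·42, so 37⁻¹ ≡ 25 (mod 42).
Since h is injective, we compute h⁻¹(8): solve 37x + 36 ≡ 8 (mod 42), i.e. 37x ≡ 14 (mod 42).
Multiplying by 37⁻¹ = 25 gives x ≡ 25·14 = 350 = 8·42 + 14 ≡ 14 (mod 42).
Check: h(14) = 37·14 + 36 = 554 = 13·42 + 8 ≡ 8 (mod 42).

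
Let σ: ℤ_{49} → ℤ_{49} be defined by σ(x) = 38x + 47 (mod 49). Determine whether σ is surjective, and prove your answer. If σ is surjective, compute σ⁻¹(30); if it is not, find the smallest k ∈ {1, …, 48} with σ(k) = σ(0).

Recall: surjectivity means every element of the codomain has a preimage under σ.
Since gcd(38, 49) = 1, 38 is invertible modulo 49. Euclid's algorithm: 49 = 1·38 + 11, 38 = 3·11 + 5, 11 = 2·5 + 1; back-substituting gives 1 = 40·38 − 31·49, so 38⁻¹ ≡ 40 (mod 49).
For any y ∈ ℤ_{49}, x = 40(y − 47) mod 49 satisfies σ(x) = 38·40(y − 47) + 47 ≡ y (since 38·40 ≡ 1 mod 49). So every y has a preimage.
So σ is surjective.
Since σ is surjective, we compute σ⁻¹(30): solve 38x + 47 ≡ 30 (mod 49), i.e. 38x ≡ 32 (mod 49).
Multiplying by 38⁻¹ = 40 gives x ≡ 40·32 = 1280 = 26·49 + 6 ≡ 6 (mod 49).
Check: σ(6) = 38·6 + 47 = 275 = 5·49 + 30 ≡ 30 (mod 49).

6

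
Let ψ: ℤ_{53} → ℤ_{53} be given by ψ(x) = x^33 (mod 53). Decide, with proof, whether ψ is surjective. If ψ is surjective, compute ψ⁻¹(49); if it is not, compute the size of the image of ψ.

16

Since 53 is prime, the nonzero elements of ℤ_{53} form a cyclic group of order 52.
As gcd(33, 52) = 1, raising to the 33rd power is a bijection on this group: if x_1^33 ≡ x_2^33 then (x_1x_2^{−1})^33 = 1, and the only element of order dividing gcd(33, 52) = 1 is 1, so x_1 = x_2.
With ψ(0) = 0 this makes ψ injective on all of ℤ_{53}, hence bijective (finite equal-size domain and codomain). In particular ψ is surjective.
Since ψ is surjective, we find the preimage of 49. The inverse of x ↦ x^33 on (ℤ_{53})^× is x ↦ x^41, because 33·41 = 1353 = 26·52 + 1 ≡ 1 (mod 52) and x^{52} = 1 for x ≠ 0 (Fermat). So ψ⁻¹(49) = 49^41 mod 53.
Repeated squaring mod 53: 49^1 ≡ 49, 49^2 ≡ 49² = 2401 ≡ 16, 49^4 ≡ 16² = 256 ≡ 44, 49^8 ≡ 44² = 1936 ≡ 28, 49^16 ≡ 28² = 784 ≡ 42, 49^32 ≡ 42² = 1764 ≡ 15. Since 41 = 32 + 8 + 1, 49^41 ≡ 15·28·49: 15·28 = 420 ≡ 49, then 49·49 = 2401 ≡ 16. So 49^41 ≡ 16 (mod 53).
Hence ψ⁻¹(49) = 16.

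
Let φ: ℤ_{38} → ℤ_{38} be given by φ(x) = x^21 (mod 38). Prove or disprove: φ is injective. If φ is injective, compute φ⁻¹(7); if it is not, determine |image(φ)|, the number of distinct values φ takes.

φ(4): Repeated squaring mod 38: 4^1 ≡ 4, 4^2 ≡ 4² = 16, 4^4 ≡ 16² = 256 ≡ 28, 4^8 ≡ 28² = 784 ≡ 24, 4^16 ≡ 24² = 576 ≡ 6. Since 21 = 16 + 4 + 1, 4^21 ≡ 6·28·4: 6·28 = 168 ≡ 16, then 16·4 = 64 ≡ 26. So 4^21 ≡ 26 (mod 38).
φ(6): Repeated squaring mod 38: 6^1 ≡ 6, 6^2 ≡ 6² = 36, 6^4 ≡ 36² = 1296 ≡ 4, 6^8 ≡ 4² = 16, 6^16 ≡ 16² = 256 ≡ 28. Since 21 = 16 + 4 + 1, 6^21 ≡ 28·4·6: 28·4 = 112 ≡ 36, then 36·6 = 216 ≡ 26. So 6^21 ≡ 26 (mod 38).
So φ(4) = φ(6) = 26 while 4 ≠ 6, so φ is not injective.
Since φ is not injective, we determine |image(φ)|. Computing x^21 mod 38 for each x (by repeated squaring, reducing mod 38 at every step), the values φ(0), φ(1), …, φ(37) are: 0, 1, 8, 27, 26, 11, 26, 1, 18, 7, 12, 1, 18, 31, 8, 31, 30, 11, 18, 19, 20, 27, 8, 7, 30, 7, 20, 37, 26, 31, 20, 37, 12, 27, 12, 11, 30, 37.
The distinct values are {0, 1, 7, 8, 11, 12, 18, 19, 20, 26, 27, 30, 31, 37}; there are 14 of them.

14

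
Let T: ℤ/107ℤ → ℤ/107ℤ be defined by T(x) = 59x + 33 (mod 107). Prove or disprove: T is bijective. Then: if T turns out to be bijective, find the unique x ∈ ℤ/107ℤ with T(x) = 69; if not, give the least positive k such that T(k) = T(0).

Recall that T is injective if T(u) = T(v) implies u = v.
Suppose T(u) = T(v) in ℤ/107ℤ. Then 59u + 33 ≡ 59v + 33 (mod 107), hence 59(u − v) ≡ 0 (mod 107).
Since gcd(59, 107) = 1, 59 is invertible modulo 107, hence u − v ≡ 0 (mod 107), i.e. u = v.
We now compute 59⁻¹ mod 107 explicitly. Euclid's algorithm: 107 = 1·59 + 48, 59 = 1·48 + 11, 48 = 4·11 + 4, 11 = 2·4 + 3, 4 = 1·3 + 1; back-substituting gives 1 = 78·59 − 43·107, so 59⁻¹ ≡ 78 (mod 107).
Then y ↦ 78(y − 33) is a two-sided inverse to T, so every y ∈ ℤ/107ℤ has a preimage.
Thus T is bijective.
Since T is bijective, we find T⁻¹(69): we need 59x ≡ 69 − 33 ≡ 36 (mod 107). Using 59⁻¹ = 78: x ≡ 78·36 = 2808 = 26·107 + 26, so x = 26.
Check: T(26) = 59·26 + 33 = 1567 = 14·107 + 69 ≡ 69 (mod 107).

26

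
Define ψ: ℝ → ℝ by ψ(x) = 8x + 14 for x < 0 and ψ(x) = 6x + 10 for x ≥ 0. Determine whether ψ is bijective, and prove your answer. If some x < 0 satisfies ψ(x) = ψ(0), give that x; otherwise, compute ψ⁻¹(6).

Both pieces are strictly increasing (slopes 8 and 6), so each is injective on its own interval.
The left piece maps (−∞, 0) onto (−∞, 14); the right piece maps [0, ∞) onto [10, ∞).
These images overlap. In particular ψ(0) = 10 (right piece), and solving 8x + 14 = 10 on the left piece gives x = −1/2 < 0.
So ψ(−1/2) = ψ(0) with −1/2 ≠ 0, and ψ is not injective, hence not bijective. This x = −1/2 is the requested value below 0.

-1/2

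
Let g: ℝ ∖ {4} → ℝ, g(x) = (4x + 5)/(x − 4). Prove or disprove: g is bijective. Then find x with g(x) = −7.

23/11

If g(x) = 4, cross-multiplying gives 1(4x + 5) = 4(x − 4), which simplifies to 5 = −16 — false.  So 4 has no preimage and g is not surjective.
Thus g is not bijective.
Solving g(x) = −7: cross-multiplying gives 4x + 5 = −7(x − 4), which rearranges to 11x = 23, so x = 23/11.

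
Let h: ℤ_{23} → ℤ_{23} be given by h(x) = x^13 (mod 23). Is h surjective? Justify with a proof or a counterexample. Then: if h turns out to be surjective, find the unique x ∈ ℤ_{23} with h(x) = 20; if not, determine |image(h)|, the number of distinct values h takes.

Since 23 is prime, the nonzero elements of ℤ_{23} form a cyclic group of order 22.
As gcd(13, 22) = 1, raising to the 13th power is a bijection on this group: if u^13 ≡ v^13 then (uv^{−1})^13 = 1, and the only element of order dividing gcd(13, 22) = 1 is 1, so u = v.
With h(0) = 0 this makes h injective on all of ℤ_{23}, hence bijective (finite equal-size domain and codomain). In particular h is surjective.
Since h is surjective, we find the preimage of 20. The inverse of x ↦ x^13 on (ℤ_{23})^× is x ↦ x^17, because 13·17 = 221 = 10·22 + 1 ≡ 1 (mod 22) and x^{22} = 1 for x ≠ 0 (Fermat). So h⁻¹(20) = 20^17 mod 23.
Repeated squaring mod 23: 20^1 ≡ 20, 20^2 ≡ 20² = 400 ≡ 9, 20^4 ≡ 9² = 81 ≡ 12, 20^8 ≡ 12² = 144 ≡ 6, 20^16 ≡ 6² = 36 ≡ 13. Since 17 = 16 + 1, 20^17 ≡ 13·20: 13·20 = 260 ≡ 7. So 20^17 ≡ 7 (mod 23).
Hence h⁻¹(20) = 7.

7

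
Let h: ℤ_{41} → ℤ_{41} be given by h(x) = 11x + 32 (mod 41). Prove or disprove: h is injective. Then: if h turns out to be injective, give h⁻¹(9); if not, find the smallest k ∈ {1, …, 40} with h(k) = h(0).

24

Suppose h(x_1) = h(x_2) in ℤ_{41}. Then 11x_1 + 32 ≡ 11x_2 + 32 (mod 41), hence 11(x_1 − x_2) ≡ 0 (mod 41).
Since gcd(11, 41) = 1, 11 is invertible modulo 41, so x_1 − x_2 ≡ 0 (mod 41), i.e. x_1 = x_2.
Hence h is injective.
We now compute 11⁻¹ mod 41 explicitly. Euclid's algorithm: 41 = 3·11 + 8, 11 = 1·8 + 3, 8 = 2·3 + 2, 3 = 1·2 + 1; back-substituting gives 1 = 15·11 − 4·41, so 11⁻¹ ≡ 15 (mod 41).
Since h is injective, we compute h⁻¹(9): solve 11x + 32 ≡ 9 (mod 41), i.e. 11x ≡ 18 (mod 41).
Multiplying by 11⁻¹ = 15 gives x ≡ 15·18 = 270 = 6·41 + 24 ≡ 24 (mod 41).
Check: h(24) = 11·24 + 32 = 296 = 7·41 + 9 ≡ 9 (mod 41).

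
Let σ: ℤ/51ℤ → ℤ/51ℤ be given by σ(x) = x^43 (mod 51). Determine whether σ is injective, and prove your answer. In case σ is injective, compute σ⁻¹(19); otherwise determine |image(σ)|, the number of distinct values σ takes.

25

Computing x^43 mod 51 for each x (by repeated squaring, reducing mod 51 at every step), the values σ(0), σ(1), …, σ(50) are: 0, 1, 8, 24, 13, 11, 39, 31, 2, 15, 37, 29, 6, 4, 44, 9, 16, 17, 18, 25, 41, 30, 28, 5, 48, 19, 32, 3, 46, 23, 21, 10, 26, 33, 34, 35, 42, 7, 47, 45, 22, 14, 36, 49, 20, 12, 40, 38, 27, 43, 50.
Every element of ℤ/51ℤ appears exactly once in this list, so σ is a bijection, and in particular injective.
Since σ is injective, we read off the preimage of 19 from the same table: σ(25) = 19, so σ⁻¹(19) = 25.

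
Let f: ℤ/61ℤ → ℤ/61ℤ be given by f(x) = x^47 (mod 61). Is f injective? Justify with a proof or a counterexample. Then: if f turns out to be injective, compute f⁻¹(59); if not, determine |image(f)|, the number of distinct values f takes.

Since 61 is prime, the nonzero elements of ℤ/61ℤ form a cyclic group of order 60.
As gcd(47, 60) = 1, raising to the 47th power is a bijection on this group: if u^47 ≡ v^47 then (uv^{−1})^47 = 1, and the only element of order dividing gcd(47, 60) = 1 is 1, so u = v.
With f(0) = 0 this makes f injective on all of ℤ/61ℤ, hence bijective (finite equal-size domain and codomain). In particular f is injective.
Since f is injective, we find the preimage of 59. The inverse of x ↦ x^47 on (ℤ/61ℤ)^× is x ↦ x^23, because 47·23 = 1081 = 18·60 + 1 ≡ 1 (mod 60) and x^{60} = 1 for x ≠ 0 (Fermat). So f⁻¹(59) = 59^23 mod 61.
Repeated squaring mod 61: 59^1 ≡ 59, 59^2 ≡ 59² = 3481 ≡ 4, 59^4 ≡ 4² = 16, 59^8 ≡ 16² = 256 ≡ 12, 59^16 ≡ 12² = 144 ≡ 22. Since 23 = 16 + 4 + 2 + 1, 59^23 ≡ 22·16·4·59: 22·16 = 352 ≡ 47, then 47·4 = 188 ≡ 5, then 5·59 = 295 ≡ 51. So 59^23 ≡ 51 (mod 61).
Hence f⁻¹(59) = 51.

51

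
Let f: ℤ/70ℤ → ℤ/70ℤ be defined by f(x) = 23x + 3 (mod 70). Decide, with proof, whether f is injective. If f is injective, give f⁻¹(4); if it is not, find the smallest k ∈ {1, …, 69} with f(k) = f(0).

67

Suppose f(s) = f(t) in ℤ/70ℤ. Then 23s + 3 ≡ 23t + 3 (mod 70), so 23(s − t) ≡ 0 (mod 70).
Since gcd(23, 70) = 1, 23 is invertible modulo 70, so s − t ≡ 0 (mod 70), i.e. s = t.
Thus f is injective.
We now compute 23⁻¹ mod 70 explicitly. Euclid's algorithm: 70 = 3·23 + 1; back-substituting gives 1 = 67·23 − 22·70, so 23⁻¹ ≡ 67 (mod 70).
Since f is injective, we find f⁻¹(4): we need 23x ≡ 4 − 3 ≡ 1 (mod 70). Using 23⁻¹ = 67: x ≡ 67·1 = 67, so x = 67.
Check: f(67) = 23·67 + 3 = 1544 = 22·70 + 4 ≡ 4 (mod 70).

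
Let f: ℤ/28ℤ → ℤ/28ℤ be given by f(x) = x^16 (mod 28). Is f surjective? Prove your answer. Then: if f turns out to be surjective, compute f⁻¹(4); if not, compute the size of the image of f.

8

f(6): Repeated squaring mod 28: 6^1 ≡ 6, 6^2 ≡ 6² = 36 ≡ 8, 6^4 ≡ 8² = 64 ≡ 8, 6^8 ≡ 8² = 64 ≡ 8, 6^16 ≡ 8² = 64 ≡ 8. So 6^16 ≡ 8 (mod 28).
f(8): Repeated squaring mod 28: 8^1 ≡ 8, 8^2 ≡ 8² = 64 ≡ 8, 8^4 ≡ 8² = 64 ≡ 8, 8^8 ≡ 8² = 64 ≡ 8, 8^16 ≡ 8² = 64 ≡ 8. So 8^16 ≡ 8 (mod 28).
So f(6) = f(8) = 8 while 6 ≠ 8, so f is not injective.
A non-injective map from the 28-element set ℤ/28ℤ to itself takes at most 27 distinct values, so it cannot be surjective. Thus f is not surjective.
Since f is not surjective, we determine |image(f)|. Computing x^16 mod 28 for each x (by repeated squaring, reducing mod 28 at every step), the values f(0), f(1), …, f(27) are: 0, 1, 16, 25, 4, 9, 8, 21, 8, 9, 4, 25, 16, 1, 0, 1, 16, 25, 4, 9, 8, 21, 8, 9, 4, 25, 16, 1.
The distinct values are {0, 1, 4, 8, 9, 16, 21, 25}; there are 8 of them.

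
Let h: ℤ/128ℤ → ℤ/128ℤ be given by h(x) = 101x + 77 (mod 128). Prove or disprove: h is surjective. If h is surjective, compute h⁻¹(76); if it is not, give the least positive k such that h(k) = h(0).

Recall that surjectivity means every element of the codomain has a preimage under h.
Since gcd(101, 128) = 1, 101 is invertible modulo 128. Euclid's algorithm: 128 = 1·101 + 27, 101 = 3·27 + 20, 27 = 1·20 + 7, 20 = 2·7 + 6, 7 = 1·6 + 1; back-substituting gives 1 = 109·101 − 86·128, so 101⁻¹ ≡ 109 (mod 128).
Then y ↦ 109(y − 77) is a two-sided inverse to h, so every y ∈ ℤ/128ℤ has a preimage.
Hence h is surjective.
Since h is surjective, we find h⁻¹(76): we need 101x ≡ 76 − 77 ≡ 127 (mod 128). Using 101⁻¹ = 109: x ≡ 109·127 = 13843 = 108·128 + 19, so x = 19.
Check: h(19) = 101·19 + 77 = 1996 = 15·128 + 76 ≡ 76 (mod 128).

19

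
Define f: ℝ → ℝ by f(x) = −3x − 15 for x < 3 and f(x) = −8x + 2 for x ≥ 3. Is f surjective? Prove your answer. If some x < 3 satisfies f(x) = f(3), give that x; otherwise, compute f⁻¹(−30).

Both pieces are strictly decreasing (slopes −3 and −8), so each is injective on its own interval.
The left piece maps (−∞, 3) onto (−24, ∞); the right piece maps [3, ∞) onto (−∞, −22].
The union (−24, ∞) ∪ (−∞, −22] covers ℝ, so f is surjective.
For the follow-up: the images overlap, so an x < 3 with f(x) = f(3) exists. f(3) = −22; solving −3x − 15 = −22 for x < 3 gives x = (−22 + 15)/(−3) = 7/3.

7/3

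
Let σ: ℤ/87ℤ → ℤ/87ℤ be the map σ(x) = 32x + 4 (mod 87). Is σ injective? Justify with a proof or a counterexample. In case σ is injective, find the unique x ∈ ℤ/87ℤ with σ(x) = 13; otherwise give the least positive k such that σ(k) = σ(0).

If σ(a) = σ(b), then 32a ≡ 32b (mod 87). Because gcd(32, 87) = 1, we may cancel 32 to get a ≡ b (mod 87).
Thus σ is injective.
We now compute 32⁻¹ mod 87 explicitly. Euclid's algorithm: 87 = 2·32 + 23, 32 = 1·23 + 9, 23 = 2·9 + 5, 9 = 1·5 + 4, 5 = 1·4 + 1; back-substituting gives 1 = 68·32 − 25·87, so 32⁻¹ ≡ 68 (mod 87).
Since σ is injective, we find σ⁻¹(13): we need 32x ≡ 13 − 4 ≡ 9 (mod 87). Using 32⁻¹ = 68: x ≡ 68·9 = 612 = 7·87 + 3, so x = 3.
Check: σ(3) = 32·3 + 4 = 100 = 1·87 + 13 ≡ 13 (mod 87).

3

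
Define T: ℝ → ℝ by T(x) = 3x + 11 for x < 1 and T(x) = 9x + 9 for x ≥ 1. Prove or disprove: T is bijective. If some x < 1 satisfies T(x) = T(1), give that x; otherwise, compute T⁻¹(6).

-5/3

Both pieces are strictly increasing (slopes 3 and 9), so each is injective on its own interval.
The left piece maps (−∞, 1) onto (−∞, 14); the right piece maps [1, ∞) onto [18, ∞).
The images leave a gap (14 has no preimage), so T is not surjective, hence not bijective.
Because the two images are disjoint, no x < 1 has T(x) = T(1), so we compute T⁻¹(6): 6 lies in (−∞, 14), so solve 3x + 11 = 6: x = (6 − 11)/3 = −5/3.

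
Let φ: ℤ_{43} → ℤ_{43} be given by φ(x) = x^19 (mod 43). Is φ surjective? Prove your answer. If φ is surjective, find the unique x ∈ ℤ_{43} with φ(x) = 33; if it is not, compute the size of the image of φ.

20

Since 43 is prime, the nonzero elements of ℤ_{43} form a cyclic group of order 42.
As gcd(19, 42) = 1, raising to the 19th power is a bijection on this group: if x_1^19 ≡ x_2^19 then (x_1x_2^{−1})^19 = 1, and the only element of order dividing gcd(19, 42) = 1 is 1, so x_1 = x_2.
With φ(0) = 0 this makes φ injective on all of ℤ_{43}, hence bijective (finite equal-size domain and codomain). In particular φ is surjective.
Since φ is surjective, we find the preimage of 33. The inverse of x ↦ x^19 on (ℤ_{43})^× is x ↦ x^31, because 19·31 = 589 = 14·42 + 1 ≡ 1 (mod 42) and x^{42} = 1 for x ≠ 0 (Fermat). So φ⁻¹(33) = 33^31 mod 43.
Repeated squaring mod 43: 33^1 ≡ 33, 33^2 ≡ 33² = 1089 ≡ 14, 33^4 ≡ 14² = 196 ≡ 24, 33^8 ≡ 24² = 576 ≡ 17, 33^16 ≡ 17² = 289 ≡ 31. Since 31 = 16 + 8 + 4 + 2 + 1, 33^31 ≡ 31·17·24·14·33: 31·17 = 527 ≡ 11, then 11·24 = 264 ≡ 6, then 6·14 = 84 ≡ 41, then 41·33 = 1353 ≡ 20. So 33^31 ≡ 20 (mod 43).
Hence φ⁻¹(33) = 20.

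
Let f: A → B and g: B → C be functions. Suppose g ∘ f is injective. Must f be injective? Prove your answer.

injective

Suppose f(u) = f(v). Applying g: (g ∘ f)(u) = (g ∘ f)(v). Since g ∘ f is injective, u = v. Hence f is injective.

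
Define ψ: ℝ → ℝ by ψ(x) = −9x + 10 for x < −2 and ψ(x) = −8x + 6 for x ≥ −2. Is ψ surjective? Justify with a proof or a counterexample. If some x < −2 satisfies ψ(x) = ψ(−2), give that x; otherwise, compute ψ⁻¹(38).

-28/9

Both pieces are strictly decreasing (slopes −9 and −8), so each is injective on its own interval.
The left piece maps (−∞, −2) onto (28, ∞); the right piece maps [−2, ∞) onto (−∞, 22].
The union (28, ∞) ∪ (−∞, 22] omits the interval between 28 and 22; in particular 28 has no preimage. So ψ is not surjective.
Because the two images are disjoint, no x < −2 has ψ(x) = ψ(−2), so we compute ψ⁻¹(38): 38 lies in (28, ∞), so solve −9x + 10 = 38: x = (38 − 10)/(−9) = −28/9.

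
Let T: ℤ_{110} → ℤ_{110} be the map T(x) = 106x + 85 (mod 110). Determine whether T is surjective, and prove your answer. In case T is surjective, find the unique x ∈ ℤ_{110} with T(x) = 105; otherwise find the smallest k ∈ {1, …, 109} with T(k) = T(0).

Recall: surjectivity means every element of the codomain has a preimage under T.
Since gcd(106, 110) = 2, we have 106x ≡ 0 (mod 2) for all x, so T(x) ≡ 1 (mod 2).
But 0 ≢ 1 (mod 2), so 0 ∈ ℤ_{110} has no preimage. Therefore T is not surjective.
Since T is not surjective, we find the least positive k with T(k) = T(0): this means 106k ≡ 0 (mod 110), i.e. 110 ∣ 106k. Since gcd(106, 110) = 2, dividing through by 2 this holds exactly when 55 ∣ 53k, and as gcd(53, 55) = 1, exactly when 55 ∣ k.
The smallest positive such k is 55.

55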